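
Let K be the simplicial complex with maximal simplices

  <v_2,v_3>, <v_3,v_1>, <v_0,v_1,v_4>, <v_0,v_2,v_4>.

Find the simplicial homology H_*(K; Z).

Take the total order v_0 < v_1 < v_2 < v_3 < v_4 on the vertex set. Then K (dimension 2) consists of the simplices:

  0-simplices (5): [v_0], [v_1], [v_2], [v_3], [v_4]
  1-simplices (7): [v_0,v_1], [v_0,v_2], [v_0,v_4], [v_1,v_3], [v_1,v_4], [v_2,v_3], [v_2,v_4]
  2-simplices (2): [v_0,v_1,v_4], [v_0,v_2,v_4]

giving chain groups C_0 ≅ Z^5, C_1 ≅ Z^7, C_2 ≅ Z^2.

The boundary map ∂_1: C_1 → C_0 sends each edge [p,q] (with p < q) to q − p.
This gives a 5×7 integer matrix of rank 4; reducing to Smith normal form yields diagonal entries (1,1,1,1).

The boundary map ∂_2: C_2 → C_1 acts by ∂[p,q,r] = [q,r] − [p,r] + [p,q]. For instance
  ∂[v_0,v_1,v_4] = [v_1,v_4] − [v_0,v_4] + [v_0,v_1],
  ∂[v_0,v_2,v_4] = [v_2,v_4] − [v_0,v_4] + [v_0,v_2].
The 7×2 boundary matrix has rank 2 and Smith normal form diag(1,1).

From H_k ≅ ker(∂_k) / im(∂_{k+1}) we obtain:

  H_0: rank C_0 − rank ∂_1 = 5 − 4 = 1, and the invariant factors of ∂_1 are all 1, so H_0 ≅ Z.
  H_1: rank ker ∂_1 − rank ∂_2 = (7 − 4) − 2 = 1, and the invariant factors of ∂_2 are all 1, so H_1 ≅ Z.
  H_2: rank ker ∂_2 − rank ∂_3 = (2 − 2) − 0 = 0, and there is no ∂_3, so H_2 ≅ 0.

H_0 = Z,  H_1 = Z,  H_2 = 0.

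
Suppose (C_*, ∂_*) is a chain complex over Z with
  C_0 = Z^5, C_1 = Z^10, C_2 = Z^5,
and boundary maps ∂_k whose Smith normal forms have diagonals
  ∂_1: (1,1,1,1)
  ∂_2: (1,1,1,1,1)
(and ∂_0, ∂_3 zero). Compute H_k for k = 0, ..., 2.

H_0 ≅ Z,  H_1 ≅ Z,  H_2 = 0.

H_0: b_0 = 5 − 0 − 4 = 1; torsion from ∂_1 factors > 1: none. So H_0 ≅ Z.
H_1: b_1 = 10 − 4 − 5 = 1; torsion from ∂_2 factors > 1: none. So H_1 ≅ Z.
H_2: b_2 = 5 − 5 − 0 = 0; torsion from ∂_3 factors > 1: none. So H_2 ≅ 0.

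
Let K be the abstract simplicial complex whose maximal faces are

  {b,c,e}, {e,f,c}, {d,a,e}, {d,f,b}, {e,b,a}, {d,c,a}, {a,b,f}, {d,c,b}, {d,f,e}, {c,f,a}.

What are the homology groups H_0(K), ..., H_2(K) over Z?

We work with the vertex ordering a < b < c < d < e < f. The simplices of K, each written with vertices in increasing order, are:

  0-simplices (6): a, b, c, d, e, f
  1-simplices (15): ab, ac, ad, ae, af, bc, bd, be, bf, cd, ce, cf, de, df, ef
  2-simplices (10): abe, abf, acd, acf, ade, bcd, bce, bdf, cef, def

so the chain groups are C_0 ≅ Z^6, C_1 ≅ Z^15, C_2 ≅ Z^10.

Boundary ∂_1: C_1 → C_0 maps an edge to its endpoints' difference, ∂[p,q] = q − p.
This gives a 6×15 integer matrix of rank 5; reducing to Smith normal form yields diagonal entries (1,1,1,1,1).

∂_2: C_2 → C_1 maps a triangle to the signed sum of its edges. For instance
  ∂abf = bf − af + ab,
  ∂bce = ce − be + bc.
This gives a 15×10 integer matrix of rank 10; reducing to Smith normal form yields diagonal entries (1,1,1,1,1,1,1,1,1,2).

From H_k ≅ ker(∂_k) / im(∂_{k+1}) we obtain:

  H_0: rank C_0 − rank ∂_1 = 6 − 5 = 1, and the invariant factors of ∂_1 are all 1, so H_0 ≅ Z.
  H_1: rank ker ∂_1 − rank ∂_2 = (15 − 5) − 10 = 0, and ∂_2 has invariant factor 2 > 1, so H_1 ≅ Z_2.
  H_2: rank ker ∂_2 − rank ∂_3 = (10 − 10) − 0 = 0, and there is no ∂_3, so H_2 ≅ 0.

H_0 ≅ Z,  H_1 ≅ Z_2,  H_2 = 0.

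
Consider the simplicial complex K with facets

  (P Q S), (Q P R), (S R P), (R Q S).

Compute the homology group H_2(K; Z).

H_2 ≅ Z.

Fix the vertex order P < Q < R < S and write every simplex with vertices in increasing order. Then dim K = 2 and the simplices of K are:

  0-simplices (4): P, Q, R, S
  1-simplices (6): PQ, PR, PS, QR, QS, RS
  2-simplices (4): PQR, PQS, PRS, QRS

Hence C_0 ≅ Z^4, C_1 ≅ Z^6, C_2 ≅ Z^4.

∂_1: C_1 → C_0 is given by ∂[p,q] = [q] − [p]. For instance
  ∂PQ = Q − P.
The 4×6 boundary matrix has rank 3 and Smith normal form diag(1,1,1).

Boundary ∂_2: C_2 → C_1 sends each 2-simplex [p,q,r] to [q,r] − [p,r] + [p,q]. For instance
  ∂PQS = QS − PS + PQ,
  ∂PRS = RS − PS + PR.
As a 6×4 matrix over Z this has rank 3, with invariant factors (1,1,1).

Now H_k = ker ∂_k / im ∂_{k+1}, so:

  H_2: rank ker ∂_2 − rank ∂_3 = (4 − 3) − 0 = 1, and there is no ∂_3, so H_2 = Z.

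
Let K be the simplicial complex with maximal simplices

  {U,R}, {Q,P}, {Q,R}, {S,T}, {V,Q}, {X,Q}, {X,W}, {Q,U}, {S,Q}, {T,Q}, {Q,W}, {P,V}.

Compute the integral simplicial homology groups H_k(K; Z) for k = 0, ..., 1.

Order the vertices as P < Q < R < S < T < U < V < W < X. Listing each simplex with vertices in this order, K has dimension 1 with simplices:

  0-simplices (9): P, Q, R, S, T, U, V, W, X
  1-simplices (12): PQ, PV, QR, QS, QT, QU, QV, QW, QX, RU, ST, WX

giving chain groups C_0 ≅ Z^9, C_1 ≅ Z^12.

∂_1: C_1 → C_0 maps an edge to its endpoints' difference, ∂[p,q] = q − p. For instance
  ∂QW = W − Q.
The resulting 9×12 matrix has rank 8, and its Smith normal form has invariant factors (1,1,1,1,1,1,1,1).

From H_k ≅ ker(∂_k) / im(∂_{k+1}) we obtain:

  H_0: rank C_0 − rank ∂_1 = 9 − 8 = 1, and the invariant factors of ∂_1 are all 1, so H_0 ≅ Z.
  H_1: rank ker ∂_1 − rank ∂_2 = (12 − 8) − 0 = 4, and there is no ∂_2, so H_1 ≅ Z^4.

As a check, the Euler characteristic is 9 − 12 = -3, which agrees with 1 − 4 = -3.

H_0 ≅ Z,  H_1 ≅ Z^4.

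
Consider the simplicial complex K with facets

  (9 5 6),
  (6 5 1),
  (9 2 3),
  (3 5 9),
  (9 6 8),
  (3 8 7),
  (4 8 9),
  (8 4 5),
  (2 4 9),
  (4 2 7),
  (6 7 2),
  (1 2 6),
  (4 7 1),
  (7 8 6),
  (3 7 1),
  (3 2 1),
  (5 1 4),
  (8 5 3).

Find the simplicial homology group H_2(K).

H_2 ≅ 0.

Order the vertices as 1 < 2 < 3 < 4 < 5 < 6 < 7 < 8 < 9. Listing each simplex with vertices in this order, K has dimension 2 with simplices:

  0-simplices (9): [1], [2], [3], [4], [5], [6], [7], [8], [9]
  1-simplices (27): (27 of them)
  2-simplices (18): [1,2,3], [1,2,6], [1,3,7], [1,4,5], [1,4,7], [1,5,6], [2,3,9], [2,4,7], [2,4,9], [2,6,7], [3,5,8], [3,5,9], [3,7,8], [4,5,8], [4,8,9], [5,6,9], [6,7,8], [6,8,9]

so the chain groups are C_0 ≅ Z^9, C_1 ≅ Z^27, C_2 ≅ Z^18.

Boundary ∂_1: C_1 → C_0 maps an edge to its endpoints' difference, ∂[p,q] = q − p. For instance
  ∂[1,7] = [7] − [1].
As a 9×27 matrix over Z this has rank 8, with invariant factors (1,1,1,1,1,1,1,1).

Boundary ∂_2: C_2 → C_1 maps a triangle to the signed sum of its edges. For instance
  ∂[2,6,7] = [6,7] − [2,7] + [2,6],
  ∂[2,3,9] = [3,9] − [2,9] + [2,3].
This gives a 27×18 integer matrix of rank 18; reducing to Smith normal form yields diagonal entries (1,1,1,1,1,1,1,1,1,1,1,1,1,1,1,1,1,2).

Now H_k = ker ∂_k / im ∂_{k+1}, so:

  H_2: rank ker ∂_2 − rank ∂_3 = (18 − 18) − 0 = 0, and there is no ∂_3, so H_2 = 0.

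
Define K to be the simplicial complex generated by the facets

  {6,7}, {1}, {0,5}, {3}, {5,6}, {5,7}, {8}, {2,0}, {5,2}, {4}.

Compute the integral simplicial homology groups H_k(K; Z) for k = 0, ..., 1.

H_0 = Z^5,  H_1 = Z^2.

Order the vertices as 0 < 1 < 2 < 3 < 4 < 5 < 6 < 7 < 8. Listing each simplex with vertices in this order, K has dimension 1 with simplices:

  0-simplices (9): [0], [1], [2], [3], [4], [5], [6], [7], [8]
  1-simplices (6): [0,2], [0,5], [2,5], [5,6], [5,7], [6,7]

giving chain groups C_0 ≅ Z^9, C_1 ≅ Z^6.

∂_1: C_1 → C_0 sends each edge [p,q] (with p < q) to q − p.
As a 9×6 matrix over Z this has rank 4, with invariant factors (1,1,1,1).

Computing H_k = (kernel of ∂_k) / (image of ∂_{k+1}):

  H_0: rank C_0 − rank ∂_1 = 9 − 4 = 5, and the invariant factors of ∂_1 are all 1, so H_0 ≅ Z^5.
  H_1: rank ker ∂_1 − rank ∂_2 = (6 − 4) − 0 = 2, and there is no ∂_2, so H_1 ≅ Z^2.

As a check, the Euler characteristic is 9 − 6 = 3, which agrees with 5 − 2 = 3.
(K is a triangulation of the disjoint union of a wedge of 2 circles and a set of 4 points.)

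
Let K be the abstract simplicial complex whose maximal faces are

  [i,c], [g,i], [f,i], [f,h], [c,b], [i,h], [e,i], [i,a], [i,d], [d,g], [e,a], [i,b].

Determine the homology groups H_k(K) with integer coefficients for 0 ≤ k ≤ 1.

We work with the vertex ordering a < b < c < d < e < f < g < h < i. The simplices of K, each written with vertices in increasing order, are:

  0-simplices (9): a, b, c, d, e, f, g, h, i
  1-simplices (12): ae, ai, bc, bi, ci, dg, di, ei, fh, fi, gi, hi

giving chain groups C_0 ≅ Z^9, C_1 ≅ Z^12.

The boundary map ∂_1: C_1 → C_0 maps an edge to its endpoints' difference, ∂[p,q] = q − p. For instance
  ∂bc = c − b.
This gives a 9×12 integer matrix of rank 8; reducing to Smith normal form yields diagonal entries (1,1,1,1,1,1,1,1).

Now H_k = ker ∂_k / im ∂_{k+1}, so:

  H_0: rank C_0 − rank ∂_1 = 9 − 8 = 1, and the invariant factors of ∂_1 are all 1, so H_0 ≅ Z.
  H_1: rank ker ∂_1 − rank ∂_2 = (12 − 8) − 0 = 4, and there is no ∂_2, so H_1 ≅ Z^4.

H_0 = Z,  H_1 = Z^4.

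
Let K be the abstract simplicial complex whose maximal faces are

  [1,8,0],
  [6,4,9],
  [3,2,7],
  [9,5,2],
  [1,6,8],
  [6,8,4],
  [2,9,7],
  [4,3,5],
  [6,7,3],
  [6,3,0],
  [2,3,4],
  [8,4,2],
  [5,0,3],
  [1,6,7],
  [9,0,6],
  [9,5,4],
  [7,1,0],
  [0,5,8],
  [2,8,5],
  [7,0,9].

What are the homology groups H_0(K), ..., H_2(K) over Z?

Take the total order 0 < 1 < 2 < 3 < 4 < 5 < 6 < 7 < 8 < 9 on the vertex set. Then K (dimension 2) consists of the simplices:

  0-simplices (10): [0], [1], [2], [3], [4], [5], [6], [7], [8], [9]
  1-simplices (30): (30 of them)
  2-simplices (20): (20 of them)

Hence C_0 ≅ Z^10, C_1 ≅ Z^30, C_2 ≅ Z^20.

The boundary map ∂_1: C_1 → C_0 maps an edge to its endpoints' difference, ∂[p,q] = q − p.
The resulting 10×30 matrix has rank 9, and its Smith normal form has invariant factors (1,1,1,1,1,1,1,1,1).

Boundary ∂_2: C_2 → C_1 sends each 2-simplex [p,q,r] to [q,r] − [p,r] + [p,q]. For instance
  ∂[0,3,5] = [3,5] − [0,5] + [0,3],
  ∂[2,3,7] = [3,7] − [2,7] + [2,3].
As a 30×20 matrix over Z this has rank 20, with invariant factors (1,1,1,1,1,1,1,1,1,1,1,1,1,1,1,1,1,1,1,2).

Now H_k = ker ∂_k / im ∂_{k+1}, so:

  H_0: rank C_0 − rank ∂_1 = 10 − 9 = 1, and the invariant factors of ∂_1 are all 1, so H_0 = Z.
  H_1: rank ker ∂_1 − rank ∂_2 = (30 − 9) − 20 = 1, and ∂_2 has invariant factor 2 > 1, so H_1 = Z ⊕ Z/2.
  H_2: rank ker ∂_2 − rank ∂_3 = (20 − 20) − 0 = 0, and there is no ∂_3, so H_2 = 0.

H_0 ≅ Z,  H_1 ≅ Z ⊕ Z/2,  H_2 = 0.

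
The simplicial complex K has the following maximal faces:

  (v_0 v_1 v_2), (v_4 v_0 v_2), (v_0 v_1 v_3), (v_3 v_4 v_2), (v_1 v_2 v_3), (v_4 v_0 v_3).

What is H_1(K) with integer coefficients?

Fix the vertex order v_0 < v_1 < v_2 < v_3 < v_4 and write every simplex with vertices in increasing order. Then dim K = 2 and the simplices of K are:

  0-simplices (5): [v_0], [v_1], [v_2], [v_3], [v_4]
  1-simplices (9): [v_0,v_1], [v_0,v_2], [v_0,v_3], [v_0,v_4], [v_1,v_2], [v_1,v_3], [v_2,v_3], [v_2,v_4], [v_3,v_4]
  2-simplices (6): [v_0,v_1,v_2], [v_0,v_1,v_3], [v_0,v_2,v_4], [v_0,v_3,v_4], [v_1,v_2,v_3], [v_2,v_3,v_4]

so the chain groups are C_0 ≅ Z^5, C_1 ≅ Z^9, C_2 ≅ Z^6.

∂_1: C_1 → C_0 sends each edge [p,q] (with p < q) to q − p.
This gives a 5×9 integer matrix of rank 4; reducing to Smith normal form yields diagonal entries (1,1,1,1).

The boundary map ∂_2: C_2 → C_1 maps a triangle to the signed sum of its edges. For instance
  ∂[v_0,v_1,v_3] = [v_1,v_3] − [v_0,v_3] + [v_0,v_1],
  ∂[v_2,v_3,v_4] = [v_3,v_4] − [v_2,v_4] + [v_2,v_3].
The 9×6 boundary matrix has rank 5 and Smith normal form diag(1,1,1,1,1).

Computing H_k = (kernel of ∂_k) / (image of ∂_{k+1}):

  H_1: rank ker ∂_1 − rank ∂_2 = (9 − 4) − 5 = 0, and the invariant factors of ∂_2 are all 1, so H_1 ≅ 0.

H_1 ≅ 0.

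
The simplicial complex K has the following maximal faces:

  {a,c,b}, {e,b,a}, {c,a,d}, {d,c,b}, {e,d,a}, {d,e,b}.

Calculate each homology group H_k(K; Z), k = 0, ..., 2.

Fix the vertex order a < b < c < d < e and write every simplex with vertices in increasing order. Then dim K = 2 and the simplices of K are:

  0-simplices (5): a, b, c, d, e
  1-simplices (9): ab, ac, ad, ae, bc, bd, be, cd, de
  2-simplices (6): abc, abe, acd, ade, bcd, bde

Hence C_0 ≅ Z^5, C_1 ≅ Z^9, C_2 ≅ Z^6.

Boundary ∂_1: C_1 → C_0 is given by ∂[p,q] = [q] − [p].
The resulting 5×9 matrix has rank 4, and its Smith normal form has invariant factors (1,1,1,1).

Boundary ∂_2: C_2 → C_1 maps a triangle to the signed sum of its edges. For instance
  ∂abc = bc − ac + ab,
  ∂abe = be − ae + ab.
This gives a 9×6 integer matrix of rank 5; reducing to Smith normal form yields diagonal entries (1,1,1,1,1).

Now H_k = ker ∂_k / im ∂_{k+1}, so:

  H_0: rank C_0 − rank ∂_1 = 5 − 4 = 1, and the invariant factors of ∂_1 are all 1, so H_0 = Z.
  H_1: rank ker ∂_1 − rank ∂_2 = (9 − 4) − 5 = 0, and the invariant factors of ∂_2 are all 1, so H_1 = 0.
  H_2: rank ker ∂_2 − rank ∂_3 = (6 − 5) − 0 = 1, and there is no ∂_3, so H_2 = Z.

H_0 = Z,  H_1 = 0,  H_2 = Z.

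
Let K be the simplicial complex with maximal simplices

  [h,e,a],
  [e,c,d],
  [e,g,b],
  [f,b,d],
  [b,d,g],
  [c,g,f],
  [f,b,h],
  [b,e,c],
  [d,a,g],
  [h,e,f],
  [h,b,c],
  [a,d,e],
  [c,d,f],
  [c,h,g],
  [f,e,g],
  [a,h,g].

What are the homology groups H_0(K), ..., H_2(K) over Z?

H_0 ≅ Z,  H_1 ≅ Z^2,  H_2 ≅ Z.

We work with the vertex ordering a < b < c < d < e < f < g < h. The simplices of K, each written with vertices in increasing order, are:

  0-simplices (8): a, b, c, d, e, f, g, h
  1-simplices (24): ad, ae, ag, ah, bc, bd, be, bf, bg, bh, cd, ce, cf, cg, ch, de, df, dg, ef, eg, eh, fg, fh, gh
  2-simplices (16): ade, adg, aeh, agh, bce, bch, bdf, bdg, beg, bfh, cde, cdf, cfg, cgh, efg, efh

so the chain groups are C_0 ≅ Z^8, C_1 ≅ Z^24, C_2 ≅ Z^16.

Boundary ∂_1: C_1 → C_0 maps an edge to its endpoints' difference, ∂[p,q] = q − p. For instance
  ∂ae = e − a.
The 8×24 boundary matrix has rank 7 and Smith normal form diag(1,1,1,1,1,1,1).

∂_2: C_2 → C_1 maps a triangle to the signed sum of its edges. For instance
  ∂efg = fg − eg + ef,
  ∂cde = de − ce + cd.
This gives a 24×16 integer matrix of rank 15; reducing to Smith normal form yields diagonal entries (1,1,1,1,1,1,1,1,1,1,1,1,1,1,1).

Computing H_k = (kernel of ∂_k) / (image of ∂_{k+1}):

  H_0: rank C_0 − rank ∂_1 = 8 − 7 = 1, and the invariant factors of ∂_1 are all 1, so H_0 = Z.
  H_1: rank ker ∂_1 − rank ∂_2 = (24 − 7) − 15 = 2, and the invariant factors of ∂_2 are all 1, so H_1 = Z^2.
  H_2: rank ker ∂_2 − rank ∂_3 = (16 − 15) − 0 = 1, and there is no ∂_3, so H_2 = Z.

(K is a triangulation of the torus T^2.)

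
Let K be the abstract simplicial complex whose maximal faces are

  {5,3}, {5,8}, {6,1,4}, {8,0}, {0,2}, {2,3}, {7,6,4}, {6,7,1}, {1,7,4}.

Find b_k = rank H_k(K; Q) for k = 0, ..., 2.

b_0 = 2, b_1 = 1, b_2 = 1.

We work with the vertex ordering 0 < 1 < 2 < 3 < 4 < 5 < 6 < 7 < 8. The simplices of K, each written with vertices in increasing order, are:

  0-simplices (9): [0], [1], [2], [3], [4], [5], [6], [7], [8]
  1-simplices (11): [0,2], [0,8], [1,4], [1,6], [1,7], [2,3], [3,5], [4,6], [4,7], [5,8], [6,7]
  2-simplices (4): [1,4,6], [1,4,7], [1,6,7], [4,6,7]

Hence C_0 ≅ Z^9, C_1 ≅ Z^11, C_2 ≅ Z^4.

∂_1: C_1 → C_0 is given by ∂[p,q] = [q] − [p].
This gives a 9×11 integer matrix of rank 7; reducing to Smith normal form yields diagonal entries (1,1,1,1,1,1,1).

∂_2: C_2 → C_1 sends each 2-simplex [p,q,r] to [q,r] − [p,r] + [p,q]. For instance
  ∂[1,4,6] = [4,6] − [1,6] + [1,4],
  ∂[1,4,7] = [4,7] − [1,7] + [1,4].
This gives a 11×4 integer matrix of rank 3; reducing to Smith normal form yields diagonal entries (1,1,1).

Reading off H_k = ker ∂_k / im ∂_{k+1}:

  H_0: rank C_0 − rank ∂_1 = 9 − 7 = 2, and the invariant factors of ∂_1 are all 1, so H_0 = Z^2.
  H_1: rank ker ∂_1 − rank ∂_2 = (11 − 7) − 3 = 1, and the invariant factors of ∂_2 are all 1, so H_1 = Z.
  H_2: rank ker ∂_2 − rank ∂_3 = (4 − 3) − 0 = 1, and there is no ∂_3, so H_2 = Z.

As a check, the Euler characteristic is 9 − 11 + 4 = 2, which agrees with 2 − 1 + 1 = 2.
(K is a triangulation of the disjoint union of the 2-sphere S^2 and the circle S^1.)

Hence the Betti numbers are b_0 = 2, b_1 = 1, b_2 = 1.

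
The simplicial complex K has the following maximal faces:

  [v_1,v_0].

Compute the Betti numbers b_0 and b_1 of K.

b_0 = 1, b_1 = 0.

K has 2 vertices, 1 edge.
rank ∂_0 = 0, rank ∂_1 = 1 ⇒ b_0 = 2 − 0 − 1 = 1; all invariant factors of ∂_1 are 1 so no torsion. So H_0 = Z.
rank ∂_1 = 1, rank ∂_2 = 0 ⇒ b_1 = 1 − 1 − 0 = 0. So H_1 = 0.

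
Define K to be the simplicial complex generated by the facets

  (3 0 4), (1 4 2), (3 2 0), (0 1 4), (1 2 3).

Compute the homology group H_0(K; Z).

Take the total order 0 < 1 < 2 < 3 < 4 on the vertex set. Then K (dimension 2) consists of the simplices:

  0-simplices (5): [0], [1], [2], [3], [4]
  1-simplices (10): [0,1], [0,2], [0,3], [0,4], [1,2], [1,3], [1,4], [2,3], [2,4], [3,4]
  2-simplices (5): [0,1,4], [0,2,3], [0,3,4], [1,2,3], [1,2,4]

Hence C_0 ≅ Z^5, C_1 ≅ Z^10, C_2 ≅ Z^5.

∂_1: C_1 → C_0 is given by ∂[p,q] = [q] − [p].
As a 5×10 matrix over Z this has rank 4, with invariant factors (1,1,1,1).

The boundary map ∂_2: C_2 → C_1 maps a triangle to the signed sum of its edges. For instance
  ∂[0,3,4] = [3,4] − [0,4] + [0,3],
  ∂[1,2,4] = [2,4] − [1,4] + [1,2].
The 10×5 boundary matrix has rank 5 and Smith normal form diag(1,1,1,1,1).

From H_k ≅ ker(∂_k) / im(∂_{k+1}) we obtain:

  H_0: rank C_0 − rank ∂_1 = 5 − 4 = 1, and the invariant factors of ∂_1 are all 1, so H_0 ≅ Z.

H_0 ≅ Z.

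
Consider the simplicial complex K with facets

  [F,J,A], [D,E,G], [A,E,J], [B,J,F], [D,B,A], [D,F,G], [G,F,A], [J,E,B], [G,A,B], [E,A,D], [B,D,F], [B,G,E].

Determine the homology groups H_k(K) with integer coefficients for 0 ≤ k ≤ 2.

H_0 ≅ Z,  H_1 ≅ Z/2Z,  H_2 = 0.

K has 7 vertices, 18 edges, 12 triangles.
rank ∂_0 = 0, rank ∂_1 = 6 ⇒ b_0 = 7 − 0 − 6 = 1; all invariant factors of ∂_1 are 1 so no torsion. So H_0 = Z.
rank ∂_1 = 6, rank ∂_2 = 12 ⇒ b_1 = 18 − 6 − 12 = 0; ∂_2 has invariant factor(s) [2] giving torsion. So H_1 = Z/2Z.
rank ∂_2 = 12, rank ∂_3 = 0 ⇒ b_2 = 12 − 12 − 0 = 0. So H_2 = 0.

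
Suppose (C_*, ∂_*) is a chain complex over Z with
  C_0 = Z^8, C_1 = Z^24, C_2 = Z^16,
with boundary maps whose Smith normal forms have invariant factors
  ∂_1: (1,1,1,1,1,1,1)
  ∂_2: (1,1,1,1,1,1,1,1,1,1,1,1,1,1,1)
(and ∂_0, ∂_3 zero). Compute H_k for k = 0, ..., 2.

H_0 = Z,  H_1 = Z^2,  H_2 = Z.

H_0: b_0 = 8 − 0 − 7 = 1; torsion from ∂_1 factors > 1: none. So H_0 = Z.
H_1: b_1 = 24 − 7 − 15 = 2; torsion from ∂_2 factors > 1: none. So H_1 = Z^2.
H_2: b_2 = 16 − 15 − 0 = 1; torsion from ∂_3 factors > 1: none. So H_2 = Z.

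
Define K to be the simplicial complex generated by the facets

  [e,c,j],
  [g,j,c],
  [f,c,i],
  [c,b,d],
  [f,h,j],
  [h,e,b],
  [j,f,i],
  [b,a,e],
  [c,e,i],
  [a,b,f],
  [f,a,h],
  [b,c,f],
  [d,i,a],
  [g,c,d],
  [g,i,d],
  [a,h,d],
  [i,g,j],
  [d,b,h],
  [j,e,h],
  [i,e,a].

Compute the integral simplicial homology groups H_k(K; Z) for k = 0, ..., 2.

H_0 = Z,  H_1 = Z ⊕ Z_2,  H_2 = 0.

K has 10 vertices, 30 edges, 20 triangles.
rank ∂_0 = 0, rank ∂_1 = 9 ⇒ b_0 = 10 − 0 − 9 = 1; all invariant factors of ∂_1 are 1 so no torsion. So H_0 ≅ Z.
rank ∂_1 = 9, rank ∂_2 = 20 ⇒ b_1 = 30 − 9 − 20 = 1; ∂_2 has invariant factor(s) [2] giving torsion. So H_1 ≅ Z ⊕ Z_2.
rank ∂_2 = 20, rank ∂_3 = 0 ⇒ b_2 = 20 − 20 − 0 = 0. So H_2 ≅ 0.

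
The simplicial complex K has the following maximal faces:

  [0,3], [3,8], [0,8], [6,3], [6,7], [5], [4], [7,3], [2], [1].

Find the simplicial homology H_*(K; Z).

We work with the vertex ordering 0 < 1 < 2 < 3 < 4 < 5 < 6 < 7 < 8. The simplices of K, each written with vertices in increasing order, are:

  0-simplices (9): [0], [1], [2], [3], [4], [5], [6], [7], [8]
  1-simplices (6): [0,3], [0,8], [3,6], [3,7], [3,8], [6,7]

giving chain groups C_0 ≅ Z^9, C_1 ≅ Z^6.

The boundary map ∂_1: C_1 → C_0 is given by ∂[p,q] = [q] − [p]. For instance
  ∂[0,3] = [3] − [0].
This gives a 9×6 integer matrix of rank 4; reducing to Smith normal form yields diagonal entries (1,1,1,1).

Now H_k = ker ∂_k / im ∂_{k+1}, so:

  H_0: rank C_0 − rank ∂_1 = 9 − 4 = 5, and the invariant factors of ∂_1 are all 1, so H_0 ≅ Z^5.
  H_1: rank ker ∂_1 − rank ∂_2 = (6 − 4) − 0 = 2, and there is no ∂_2, so H_1 ≅ Z^2.

H_0 ≅ Z^5,  H_1 ≅ Z^2.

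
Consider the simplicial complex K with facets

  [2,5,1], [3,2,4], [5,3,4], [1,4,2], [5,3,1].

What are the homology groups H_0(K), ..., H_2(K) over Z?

Take the total order 1 < 2 < 3 < 4 < 5 on the vertex set. Then K (dimension 2) consists of the simplices:

  0-simplices (5): [1], [2], [3], [4], [5]
  1-simplices (10): [1,2], [1,3], [1,4], [1,5], [2,3], [2,4], [2,5], [3,4], [3,5], [4,5]
  2-simplices (5): [1,2,4], [1,2,5], [1,3,5], [2,3,4], [3,4,5]

so the chain groups are C_0 ≅ Z^5, C_1 ≅ Z^10, C_2 ≅ Z^5.

The boundary map ∂_1: C_1 → C_0 maps an edge to its endpoints' difference, ∂[p,q] = q − p. For instance
  ∂[1,2] = [2] − [1].
The resulting 5×10 matrix has rank 4, and its Smith normal form has invariant factors (1,1,1,1).

The boundary map ∂_2: C_2 → C_1 maps a triangle to the signed sum of its edges. For instance
  ∂[1,2,4] = [2,4] − [1,4] + [1,2],
  ∂[1,2,5] = [2,5] − [1,5] + [1,2].
The 10×5 boundary matrix has rank 5 and Smith normal form diag(1,1,1,1,1).

Now H_k = ker ∂_k / im ∂_{k+1}, so:

  H_0: rank C_0 − rank ∂_1 = 5 − 4 = 1, and the invariant factors of ∂_1 are all 1, so H_0 = Z.
  H_1: rank ker ∂_1 − rank ∂_2 = (10 − 4) − 5 = 1, and the invariant factors of ∂_2 are all 1, so H_1 = Z.
  H_2: rank ker ∂_2 − rank ∂_3 = (5 − 5) − 0 = 0, and there is no ∂_3, so H_2 = 0.

H_0 = Z,  H_1 = Z,  H_2 = 0.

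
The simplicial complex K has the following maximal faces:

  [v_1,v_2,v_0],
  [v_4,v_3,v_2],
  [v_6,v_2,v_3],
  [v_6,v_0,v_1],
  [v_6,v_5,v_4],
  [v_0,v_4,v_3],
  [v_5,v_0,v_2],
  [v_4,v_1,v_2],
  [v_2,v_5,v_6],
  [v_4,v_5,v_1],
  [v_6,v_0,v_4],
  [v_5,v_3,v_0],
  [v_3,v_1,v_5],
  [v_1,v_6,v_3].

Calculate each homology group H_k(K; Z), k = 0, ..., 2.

H_0 = Z,  H_1 = Z^2,  H_2 = Z.

Fix the vertex order v_0 < v_1 < v_2 < v_3 < v_4 < v_5 < v_6 and write every simplex with vertices in increasing order. Then dim K = 2 and the simplices of K are:

  0-simplices (7): [v_0], [v_1], [v_2], [v_3], [v_4], [v_5], [v_6]
  1-simplices (21): (21 of them)
  2-simplices (14): (14 of them)

giving chain groups C_0 ≅ Z^7, C_1 ≅ Z^21, C_2 ≅ Z^14.

The boundary map ∂_1: C_1 → C_0 maps an edge to its endpoints' difference, ∂[p,q] = q − p.
As a 7×21 matrix over Z this has rank 6, with invariant factors (1,1,1,1,1,1).

∂_2: C_2 → C_1 maps a triangle to the signed sum of its edges. For instance
  ∂[v_2,v_5,v_6] = [v_5,v_6] − [v_2,v_6] + [v_2,v_5],
  ∂[v_1,v_2,v_4] = [v_2,v_4] − [v_1,v_4] + [v_1,v_2].
The resulting 21×14 matrix has rank 13, and its Smith normal form has invariant factors (1,1,1,1,1,1,1,1,1,1,1,1,1).

From H_k ≅ ker(∂_k) / im(∂_{k+1}) we obtain:

  H_0: rank C_0 − rank ∂_1 = 7 − 6 = 1, and the invariant factors of ∂_1 are all 1, so H_0 = Z.
  H_1: rank ker ∂_1 − rank ∂_2 = (21 − 6) − 13 = 2, and the invariant factors of ∂_2 are all 1, so H_1 = Z^2.
  H_2: rank ker ∂_2 − rank ∂_3 = (14 − 13) − 0 = 1, and there is no ∂_3, so H_2 = Z.

(K is a triangulation of the torus T^2.)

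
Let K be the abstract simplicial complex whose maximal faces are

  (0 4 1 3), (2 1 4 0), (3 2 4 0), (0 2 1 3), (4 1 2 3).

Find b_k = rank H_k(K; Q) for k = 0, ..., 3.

Order the vertices as 0 < 1 < 2 < 3 < 4. Listing each simplex with vertices in this order, K has dimension 3 with simplices:

  0-simplices (5): [0], [1], [2], [3], [4]
  1-simplices (10): [0,1], [0,2], [0,3], [0,4], [1,2], [1,3], [1,4], [2,3], [2,4], [3,4]
  2-simplices (10): [0,1,2], [0,1,3], [0,1,4], [0,2,3], [0,2,4], [0,3,4], [1,2,3], [1,2,4], [1,3,4], [2,3,4]
  3-simplices (5): [0,1,2,3], [0,1,2,4], [0,1,3,4], [0,2,3,4], [1,2,3,4]

Hence C_0 ≅ Z^5, C_1 ≅ Z^10, C_2 ≅ Z^10, C_3 ≅ Z^5.

The boundary map ∂_1: C_1 → C_0 sends each edge [p,q] (with p < q) to q − p. For instance
  ∂[0,4] = [4] − [0].
This gives a 5×10 integer matrix of rank 4; reducing to Smith normal form yields diagonal entries (1,1,1,1).

∂_2: C_2 → C_1 maps a triangle to the signed sum of its edges. For instance
  ∂[0,1,3] = [1,3] − [0,3] + [0,1],
  ∂[0,3,4] = [3,4] − [0,4] + [0,3].
The resulting 10×10 matrix has rank 6, and its Smith normal form has invariant factors (1,1,1,1,1,1).

Boundary ∂_3: C_3 → C_2 sends each 3-simplex σ to the alternating sum Σ_i (−1)^i (σ with its i-th vertex removed). For instance
  ∂[0,2,3,4] = [2,3,4] − [0,3,4] + [0,2,4] − [0,2,3],
  ∂[0,1,2,3] = [1,2,3] − [0,2,3] + [0,1,3] − [0,1,2].
The resulting 10×5 matrix has rank 4, and its Smith normal form has invariant factors (1,1,1,1).

Now H_k = ker ∂_k / im ∂_{k+1}, so:

  H_0: rank C_0 − rank ∂_1 = 5 − 4 = 1, and the invariant factors of ∂_1 are all 1, so H_0 ≅ Z.
  H_1: rank ker ∂_1 − rank ∂_2 = (10 − 4) − 6 = 0, and the invariant factors of ∂_2 are all 1, so H_1 ≅ 0.
  H_2: rank ker ∂_2 − rank ∂_3 = (10 − 6) − 4 = 0, and the invariant factors of ∂_3 are all 1, so H_2 ≅ 0.
  H_3: rank ker ∂_3 − rank ∂_4 = (5 − 4) − 0 = 1, and there is no ∂_4, so H_3 ≅ Z.

(K is a triangulation of the 3-sphere S^3.)

Hence the Betti numbers are b_0 = 1, b_1 = 0, b_2 = 0, b_3 = 1.

b_0 = 1, b_1 = 0, b_2 = 0, b_3 = 1.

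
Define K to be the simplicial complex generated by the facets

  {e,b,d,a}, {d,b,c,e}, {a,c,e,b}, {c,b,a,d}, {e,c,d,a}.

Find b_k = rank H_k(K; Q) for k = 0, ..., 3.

K has 5 vertices, 10 edges, 10 triangles, 5 3-simplices.
rank ∂_0 = 0, rank ∂_1 = 4 ⇒ b_0 = 5 − 0 − 4 = 1; all invariant factors of ∂_1 are 1 so no torsion. So H_0 ≅ Z.
rank ∂_1 = 4, rank ∂_2 = 6 ⇒ b_1 = 10 − 4 − 6 = 0; all invariant factors of ∂_2 are 1 so no torsion. So H_1 ≅ 0.
rank ∂_2 = 6, rank ∂_3 = 4 ⇒ b_2 = 10 − 6 − 4 = 0; all invariant factors of ∂_3 are 1 so no torsion. So H_2 ≅ 0.
rank ∂_3 = 4, rank ∂_4 = 0 ⇒ b_3 = 5 − 4 − 0 = 1. So H_3 ≅ Z.

b_0 = 1, b_1 = 0, b_2 = 0, b_3 = 1.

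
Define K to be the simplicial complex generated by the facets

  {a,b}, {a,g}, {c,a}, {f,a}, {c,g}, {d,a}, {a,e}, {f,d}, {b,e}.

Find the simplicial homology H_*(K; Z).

H_0 = Z,  H_1 = Z^3.

Take the total order a < b < c < d < e < f < g on the vertex set. Then K (dimension 1) consists of the simplices:

  0-simplices (7): a, b, c, d, e, f, g
  1-simplices (9): ab, ac, ad, ae, af, ag, be, cg, df

Hence C_0 ≅ Z^7, C_1 ≅ Z^9.

The boundary map ∂_1: C_1 → C_0 is given by ∂[p,q] = [q] − [p]. For instance
  ∂ab = b − a.
As a 7×9 matrix over Z this has rank 6, with invariant factors (1,1,1,1,1,1).

Reading off H_k = ker ∂_k / im ∂_{k+1}:

  H_0: rank C_0 − rank ∂_1 = 7 − 6 = 1, and the invariant factors of ∂_1 are all 1, so H_0 ≅ Z.
  H_1: rank ker ∂_1 − rank ∂_2 = (9 − 6) − 0 = 3, and there is no ∂_2, so H_1 ≅ Z^3.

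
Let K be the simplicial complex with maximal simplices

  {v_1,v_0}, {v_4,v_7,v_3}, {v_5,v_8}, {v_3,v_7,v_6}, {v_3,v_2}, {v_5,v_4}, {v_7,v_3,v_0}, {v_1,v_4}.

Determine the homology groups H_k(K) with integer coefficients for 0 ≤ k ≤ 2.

H_0 = Z,  H_1 = Z,  H_2 = 0.

We work with the vertex ordering v_0 < v_1 < v_2 < v_3 < v_4 < v_5 < v_6 < v_7 < v_8. The simplices of K, each written with vertices in increasing order, are:

  0-simplices (9): [v_0], [v_1], [v_2], [v_3], [v_4], [v_5], [v_6], [v_7], [v_8]
  1-simplices (12): [v_0,v_1], [v_0,v_3], [v_0,v_7], [v_1,v_4], [v_2,v_3], [v_3,v_4], [v_3,v_6], [v_3,v_7], [v_4,v_5], [v_4,v_7], [v_5,v_8], [v_6,v_7]
  2-simplices (3): [v_0,v_3,v_7], [v_3,v_4,v_7], [v_3,v_6,v_7]

giving chain groups C_0 ≅ Z^9, C_1 ≅ Z^12, C_2 ≅ Z^3.

The boundary map ∂_1: C_1 → C_0 is given by ∂[p,q] = [q] − [p].
This gives a 9×12 integer matrix of rank 8; reducing to Smith normal form yields diagonal entries (1,1,1,1,1,1,1,1).

∂_2: C_2 → C_1 sends each 2-simplex [p,q,r] to [q,r] − [p,r] + [p,q]. For instance
  ∂[v_3,v_6,v_7] = [v_6,v_7] − [v_3,v_7] + [v_3,v_6],
  ∂[v_3,v_4,v_7] = [v_4,v_7] − [v_3,v_7] + [v_3,v_4].
This gives a 12×3 integer matrix of rank 3; reducing to Smith normal form yields diagonal entries (1,1,1).

From H_k ≅ ker(∂_k) / im(∂_{k+1}) we obtain:

  H_0: rank C_0 − rank ∂_1 = 9 − 8 = 1, and the invariant factors of ∂_1 are all 1, so H_0 ≅ Z.
  H_1: rank ker ∂_1 − rank ∂_2 = (12 − 8) − 3 = 1, and the invariant factors of ∂_2 are all 1, so H_1 ≅ Z.
  H_2: rank ker ∂_2 − rank ∂_3 = (3 − 3) − 0 = 0, and there is no ∂_3, so H_2 ≅ 0.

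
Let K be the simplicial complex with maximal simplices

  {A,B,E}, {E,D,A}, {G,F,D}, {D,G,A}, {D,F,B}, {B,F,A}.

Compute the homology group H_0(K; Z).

Order the vertices as A < B < D < E < F < G. Listing each simplex with vertices in this order, K has dimension 2 with simplices:

  0-simplices (6): A, B, D, E, F, G
  1-simplices (12): AB, AD, AE, AF, AG, BD, BE, BF, DE, DF, DG, FG
  2-simplices (6): ABE, ABF, ADE, ADG, BDF, DFG

giving chain groups C_0 ≅ Z^6, C_1 ≅ Z^12, C_2 ≅ Z^6.

Boundary ∂_1: C_1 → C_0 is given by ∂[p,q] = [q] − [p].
This gives a 6×12 integer matrix of rank 5; reducing to Smith normal form yields diagonal entries (1,1,1,1,1).

∂_2: C_2 → C_1 sends each 2-simplex [p,q,r] to [q,r] − [p,r] + [p,q]. For instance
  ∂ABF = BF − AF + AB,
  ∂ABE = BE − AE + AB.
The resulting 12×6 matrix has rank 6, and its Smith normal form has invariant factors (1,1,1,1,1,1).

Computing H_k = (kernel of ∂_k) / (image of ∂_{k+1}):

  H_0: rank C_0 − rank ∂_1 = 6 − 5 = 1, and the invariant factors of ∂_1 are all 1, so H_0 ≅ Z.

(K is a triangulation of the cylinder S^1 x I.)

H_0 = Z.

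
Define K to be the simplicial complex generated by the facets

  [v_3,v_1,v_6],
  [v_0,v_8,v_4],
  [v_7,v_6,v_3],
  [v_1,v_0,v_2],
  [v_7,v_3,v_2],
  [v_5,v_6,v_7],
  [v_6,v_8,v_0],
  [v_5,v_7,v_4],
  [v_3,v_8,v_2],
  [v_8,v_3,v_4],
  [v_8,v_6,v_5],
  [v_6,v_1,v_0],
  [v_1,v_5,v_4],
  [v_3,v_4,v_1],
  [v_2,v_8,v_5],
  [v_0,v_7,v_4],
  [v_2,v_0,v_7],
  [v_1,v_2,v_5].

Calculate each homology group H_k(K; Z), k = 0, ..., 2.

H_0 = Z,  H_1 = Z^2,  H_2 = Z.

K has 9 vertices, 27 edges, 18 triangles.
rank ∂_0 = 0, rank ∂_1 = 8 ⇒ b_0 = 9 − 0 − 8 = 1; all invariant factors of ∂_1 are 1 so no torsion. So H_0 = Z.
rank ∂_1 = 8, rank ∂_2 = 17 ⇒ b_1 = 27 − 8 − 17 = 2; all invariant factors of ∂_2 are 1 so no torsion. So H_1 = Z^2.
rank ∂_2 = 17, rank ∂_3 = 0 ⇒ b_2 = 18 − 17 − 0 = 1. So H_2 = Z.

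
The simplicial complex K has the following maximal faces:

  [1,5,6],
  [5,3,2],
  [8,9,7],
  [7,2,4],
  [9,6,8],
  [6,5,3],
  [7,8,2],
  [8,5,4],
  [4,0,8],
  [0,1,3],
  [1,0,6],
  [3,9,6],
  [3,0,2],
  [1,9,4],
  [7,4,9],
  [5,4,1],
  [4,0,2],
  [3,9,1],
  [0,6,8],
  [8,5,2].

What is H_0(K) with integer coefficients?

H_0 = Z.

Order the vertices as 0 < 1 < 2 < 3 < 4 < 5 < 6 < 7 < 8 < 9. Listing each simplex with vertices in this order, K has dimension 2 with simplices:

  0-simplices (10): [0], [1], [2], [3], [4], [5], [6], [7], [8], [9]
  1-simplices (30): (30 of them)
  2-simplices (20): (20 of them)

so the chain groups are C_0 ≅ Z^10, C_1 ≅ Z^30, C_2 ≅ Z^20.

Boundary ∂_1: C_1 → C_0 maps an edge to its endpoints' difference, ∂[p,q] = q − p.
The 10×30 boundary matrix has rank 9 and Smith normal form diag(1,1,1,1,1,1,1,1,1).

The boundary map ∂_2: C_2 → C_1 acts by ∂[p,q,r] = [q,r] − [p,r] + [p,q]. For instance
  ∂[0,2,3] = [2,3] − [0,3] + [0,2],
  ∂[0,1,6] = [1,6] − [0,6] + [0,1].
As a 30×20 matrix over Z this has rank 20, with invariant factors (1,1,1,1,1,1,1,1,1,1,1,1,1,1,1,1,1,1,1,2).

Now H_k = ker ∂_k / im ∂_{k+1}, so:

  H_0: rank C_0 − rank ∂_1 = 10 − 9 = 1, and the invariant factors of ∂_1 are all 1, so H_0 ≅ Z.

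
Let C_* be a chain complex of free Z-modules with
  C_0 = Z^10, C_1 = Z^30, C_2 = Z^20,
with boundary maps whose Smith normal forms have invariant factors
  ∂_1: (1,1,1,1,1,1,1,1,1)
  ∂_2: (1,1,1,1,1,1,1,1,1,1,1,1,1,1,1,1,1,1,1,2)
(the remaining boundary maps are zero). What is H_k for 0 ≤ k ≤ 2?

H_0: b_0 = 10 − 0 − 9 = 1; torsion from ∂_1 factors > 1: none. So H_0 = Z.
H_1: b_1 = 30 − 9 − 20 = 1; torsion from ∂_2 factors > 1: [2]. So H_1 = Z ⊕ Z/2Z.
H_2: b_2 = 20 − 20 − 0 = 0; torsion from ∂_3 factors > 1: none. So H_2 = 0.

H_0 = Z,  H_1 = Z ⊕ Z/2Z,  H_2 = 0.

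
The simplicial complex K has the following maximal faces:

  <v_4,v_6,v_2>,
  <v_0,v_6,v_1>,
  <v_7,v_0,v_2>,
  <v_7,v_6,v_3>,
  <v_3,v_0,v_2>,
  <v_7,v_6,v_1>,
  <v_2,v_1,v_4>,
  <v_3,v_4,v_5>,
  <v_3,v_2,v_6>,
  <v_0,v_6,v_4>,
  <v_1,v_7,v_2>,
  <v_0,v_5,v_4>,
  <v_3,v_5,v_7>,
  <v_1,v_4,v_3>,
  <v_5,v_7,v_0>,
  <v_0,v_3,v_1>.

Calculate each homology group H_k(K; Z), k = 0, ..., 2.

K has 8 vertices, 24 edges, 16 triangles.
rank ∂_0 = 0, rank ∂_1 = 7 ⇒ b_0 = 8 − 0 − 7 = 1; all invariant factors of ∂_1 are 1 so no torsion. So H_0 ≅ Z.
rank ∂_1 = 7, rank ∂_2 = 15 ⇒ b_1 = 24 − 7 − 15 = 2; all invariant factors of ∂_2 are 1 so no torsion. So H_1 ≅ Z^2.
rank ∂_2 = 15, rank ∂_3 = 0 ⇒ b_2 = 16 − 15 − 0 = 1. So H_2 ≅ Z.

H_0 = Z,  H_1 = Z^2,  H_2 = Z.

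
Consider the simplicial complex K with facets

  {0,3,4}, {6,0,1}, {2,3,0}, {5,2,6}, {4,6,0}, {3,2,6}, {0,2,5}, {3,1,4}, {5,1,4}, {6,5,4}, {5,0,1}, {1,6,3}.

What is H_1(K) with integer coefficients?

H_1 ≅ Z_2.

Fix the vertex order 0 < 1 < 2 < 3 < 4 < 5 < 6 and write every simplex with vertices in increasing order. Then dim K = 2 and the simplices of K are:

  0-simplices (7): [0], [1], [2], [3], [4], [5], [6]
  1-simplices (18): [0,1], [0,2], [0,3], [0,4], [0,5], [0,6], [1,3], [1,4], [1,5], [1,6], [2,3], [2,5], [2,6], [3,4], [3,6], [4,5], [4,6], [5,6]
  2-simplices (12): [0,1,5], [0,1,6], [0,2,3], [0,2,5], [0,3,4], [0,4,6], [1,3,4], [1,3,6], [1,4,5], [2,3,6], [2,5,6], [4,5,6]

Hence C_0 ≅ Z^7, C_1 ≅ Z^18, C_2 ≅ Z^12.

The boundary map ∂_1: C_1 → C_0 maps an edge to its endpoints' difference, ∂[p,q] = q − p.
This gives a 7×18 integer matrix of rank 6; reducing to Smith normal form yields diagonal entries (1,1,1,1,1,1).

∂_2: C_2 → C_1 sends each 2-simplex [p,q,r] to [q,r] − [p,r] + [p,q]. For instance
  ∂[0,1,6] = [1,6] − [0,6] + [0,1],
  ∂[1,3,4] = [3,4] − [1,4] + [1,3].
The resulting 18×12 matrix has rank 12, and its Smith normal form has invariant factors (1,1,1,1,1,1,1,1,1,1,1,2).

Reading off H_k = ker ∂_k / im ∂_{k+1}:

  H_1: rank ker ∂_1 − rank ∂_2 = (18 − 6) − 12 = 0, and ∂_2 has invariant factor 2 > 1, so H_1 ≅ Z_2.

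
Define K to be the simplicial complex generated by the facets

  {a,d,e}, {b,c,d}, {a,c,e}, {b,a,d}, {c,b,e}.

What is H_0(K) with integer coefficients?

We work with the vertex ordering a < b < c < d < e. The simplices of K, each written with vertices in increasing order, are:

  0-simplices (5): a, b, c, d, e
  1-simplices (10): ab, ac, ad, ae, bc, bd, be, cd, ce, de
  2-simplices (5): abd, ace, ade, bcd, bce

so the chain groups are C_0 ≅ Z^5, C_1 ≅ Z^10, C_2 ≅ Z^5.

Boundary ∂_1: C_1 → C_0 maps an edge to its endpoints' difference, ∂[p,q] = q − p. For instance
  ∂ad = d − a.
This gives a 5×10 integer matrix of rank 4; reducing to Smith normal form yields diagonal entries (1,1,1,1).

The boundary map ∂_2: C_2 → C_1 acts by ∂[p,q,r] = [q,r] − [p,r] + [p,q]. For instance
  ∂ace = ce − ae + ac,
  ∂ade = de − ae + ad.
As a 10×5 matrix over Z this has rank 5, with invariant factors (1,1,1,1,1).

Now H_k = ker ∂_k / im ∂_{k+1}, so:

  H_0: rank C_0 − rank ∂_1 = 5 − 4 = 1, and the invariant factors of ∂_1 are all 1, so H_0 ≅ Z.

H_0 ≅ Z.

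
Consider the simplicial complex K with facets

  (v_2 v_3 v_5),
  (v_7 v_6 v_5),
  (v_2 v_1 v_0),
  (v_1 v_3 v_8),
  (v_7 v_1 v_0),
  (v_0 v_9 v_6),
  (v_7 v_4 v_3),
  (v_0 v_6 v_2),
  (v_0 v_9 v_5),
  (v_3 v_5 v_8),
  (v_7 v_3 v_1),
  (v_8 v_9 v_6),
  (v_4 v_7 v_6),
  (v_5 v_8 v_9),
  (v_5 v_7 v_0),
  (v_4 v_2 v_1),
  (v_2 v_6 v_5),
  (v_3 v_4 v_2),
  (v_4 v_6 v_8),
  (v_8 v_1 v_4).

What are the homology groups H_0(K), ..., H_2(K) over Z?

Order the vertices as v_0 < v_1 < v_2 < v_3 < v_4 < v_5 < v_6 < v_7 < v_8 < v_9. Listing each simplex with vertices in this order, K has dimension 2 with simplices:

  0-simplices (10): [v_0], [v_1], [v_2], [v_3], [v_4], [v_5], [v_6], [v_7], [v_8], [v_9]
  1-simplices (30): (30 of them)
  2-simplices (20): (20 of them)

giving chain groups C_0 ≅ Z^10, C_1 ≅ Z^30, C_2 ≅ Z^20.

Boundary ∂_1: C_1 → C_0 is given by ∂[p,q] = [q] − [p].
The 10×30 boundary matrix has rank 9 and Smith normal form diag(1,1,1,1,1,1,1,1,1).

∂_2: C_2 → C_1 acts by ∂[p,q,r] = [q,r] − [p,r] + [p,q]. For instance
  ∂[v_3,v_5,v_8] = [v_5,v_8] − [v_3,v_8] + [v_3,v_5],
  ∂[v_2,v_3,v_5] = [v_3,v_5] − [v_2,v_5] + [v_2,v_3].
The 30×20 boundary matrix has rank 20 and Smith normal form diag(1,1,1,1,1,1,1,1,1,1,1,1,1,1,1,1,1,1,1,2).

Now H_k = ker ∂_k / im ∂_{k+1}, so:

  H_0: rank C_0 − rank ∂_1 = 10 − 9 = 1, and the invariant factors of ∂_1 are all 1, so H_0 ≅ Z.
  H_1: rank ker ∂_1 − rank ∂_2 = (30 − 9) − 20 = 1, and ∂_2 has invariant factor 2 > 1, so H_1 ≅ Z ⊕ Z/2.
  H_2: rank ker ∂_2 − rank ∂_3 = (20 − 20) − 0 = 0, and there is no ∂_3, so H_2 ≅ 0.

H_0 ≅ Z,  H_1 ≅ Z ⊕ Z/2,  H_2 = 0.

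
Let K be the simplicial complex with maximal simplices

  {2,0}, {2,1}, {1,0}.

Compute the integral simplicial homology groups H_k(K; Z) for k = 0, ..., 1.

Order the vertices as 0 < 1 < 2. Listing each simplex with vertices in this order, K has dimension 1 with simplices:

  0-simplices (3): [0], [1], [2]
  1-simplices (3): [0,1], [0,2], [1,2]

Hence C_0 ≅ Z^3, C_1 ≅ Z^3.

∂_1: C_1 → C_0 is given by ∂[p,q] = [q] − [p]. For instance
  ∂[0,2] = [2] − [0].
The resulting 3×3 matrix has rank 2, and its Smith normal form has invariant factors (1,1).

Computing H_k = (kernel of ∂_k) / (image of ∂_{k+1}):

  H_0: rank C_0 − rank ∂_1 = 3 − 2 = 1, and the invariant factors of ∂_1 are all 1, so H_0 = Z.
  H_1: rank ker ∂_1 − rank ∂_2 = (3 − 2) − 0 = 1, and there is no ∂_2, so H_1 = Z.

As a check, the Euler characteristic is 3 − 3 = 0, which agrees with 1 − 1 = 0.
(K is a triangulation of the circle S^1.)

H_0 ≅ Z,  H_1 ≅ Z.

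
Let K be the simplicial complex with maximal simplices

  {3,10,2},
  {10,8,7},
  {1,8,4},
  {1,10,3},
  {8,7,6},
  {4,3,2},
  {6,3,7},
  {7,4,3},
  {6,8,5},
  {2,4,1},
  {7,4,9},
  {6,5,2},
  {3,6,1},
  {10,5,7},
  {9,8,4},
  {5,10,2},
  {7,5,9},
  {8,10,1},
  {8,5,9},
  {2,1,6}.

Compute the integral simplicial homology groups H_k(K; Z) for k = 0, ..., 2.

H_0 ≅ Z,  H_1 ≅ Z ⊕ Z/2,  H_2 = 0.

We work with the vertex ordering 1 < 2 < 3 < 4 < 5 < 6 < 7 < 8 < 9 < 10. The simplices of K, each written with vertices in increasing order, are:

  0-simplices (10): [1], [2], [3], [4], [5], [6], [7], [8], [9], [10]
  1-simplices (30): (30 of them)
  2-simplices (20): (20 of them)

so the chain groups are C_0 ≅ Z^10, C_1 ≅ Z^30, C_2 ≅ Z^20.

∂_1: C_1 → C_0 maps an edge to its endpoints' difference, ∂[p,q] = q − p.
This gives a 10×30 integer matrix of rank 9; reducing to Smith normal form yields diagonal entries (1,1,1,1,1,1,1,1,1).

∂_2: C_2 → C_1 acts by ∂[p,q,r] = [q,r] − [p,r] + [p,q]. For instance
  ∂[4,8,9] = [8,9] − [4,9] + [4,8],
  ∂[1,8,10] = [8,10] − [1,10] + [1,8].
This gives a 30×20 integer matrix of rank 20; reducing to Smith normal form yields diagonal entries (1,1,1,1,1,1,1,1,1,1,1,1,1,1,1,1,1,1,1,2).

Now H_k = ker ∂_k / im ∂_{k+1}, so:

  H_0: rank C_0 − rank ∂_1 = 10 − 9 = 1, and the invariant factors of ∂_1 are all 1, so H_0 ≅ Z.
  H_1: rank ker ∂_1 − rank ∂_2 = (30 − 9) − 20 = 1, and ∂_2 has invariant factor 2 > 1, so H_1 ≅ Z ⊕ Z/2.
  H_2: rank ker ∂_2 − rank ∂_3 = (20 − 20) − 0 = 0, and there is no ∂_3, so H_2 ≅ 0.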